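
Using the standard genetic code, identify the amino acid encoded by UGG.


Standard genetic code lookup.
Codon UGG -> Trp

Trp


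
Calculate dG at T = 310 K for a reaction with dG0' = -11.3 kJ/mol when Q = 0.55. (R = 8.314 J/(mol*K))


dG = dG0' + RT * ln(Q) / 1000
dG = -11.3 + 8.314 * 310 * ln(0.55) / 1000
dG = -12.8408 kJ/mol

-12.8408 kJ/mol


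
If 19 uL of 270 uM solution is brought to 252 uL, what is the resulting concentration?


C2 = C1 * V1 / V2
C2 = 270 * 19 / 252
C2 = 20.3571 uM

20.3571 uM


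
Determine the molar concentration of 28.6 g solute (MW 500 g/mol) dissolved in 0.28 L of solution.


C = (mass / MW) / volume
C = (28.6 / 500) / 0.28
C = 0.2043 M

0.2043 M


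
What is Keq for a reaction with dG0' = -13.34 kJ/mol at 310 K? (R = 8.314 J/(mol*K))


Keq = exp(-dG0 * 1000 / (R * T))
Keq = exp(-(-13.34) * 1000 / (8.314 * 310))
Keq = 176.9521

176.9521


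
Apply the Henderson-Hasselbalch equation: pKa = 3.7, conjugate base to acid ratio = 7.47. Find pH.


pH = pKa + log10([A-]/[HA])
pH = 3.7 + log10(7.47)
pH = 4.5733

4.5733


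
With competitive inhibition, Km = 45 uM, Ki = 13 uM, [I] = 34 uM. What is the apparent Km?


Km_app = Km * (1 + [I]/Ki)
Km_app = 45 * (1 + 34/13)
Km_app = 162.6923 uM

162.6923 uM


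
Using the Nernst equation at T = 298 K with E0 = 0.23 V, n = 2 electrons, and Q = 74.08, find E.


E = E0 - (RT/nF) * ln(Q)
E = 0.23 - (8.314 * 298 / (2 * 96485)) * ln(74.08)
E = 0.1747 V

0.1747 V


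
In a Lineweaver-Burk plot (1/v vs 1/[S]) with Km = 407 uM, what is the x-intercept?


x-intercept = -1/Km
= -1/407
= -0.0025 1/uM

-0.0025 1/uM


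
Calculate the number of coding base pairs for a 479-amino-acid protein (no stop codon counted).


Each amino acid = 1 codon = 3 bp
bp = 479 * 3 = 1437 bp

1437 bp


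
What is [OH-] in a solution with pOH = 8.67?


[OH-] = 10^(-pOH)
[OH-] = 10^(-8.67)
[OH-] = 2.138e-09 M

2.138e-09 M


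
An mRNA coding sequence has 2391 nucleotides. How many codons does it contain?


codons = nucleotides / 3
codons = 2391 / 3 = 797

797


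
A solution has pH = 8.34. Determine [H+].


[H+] = 10^(-pH)
[H+] = 10^(-8.34)
[H+] = 4.571e-09 M

4.571e-09 M


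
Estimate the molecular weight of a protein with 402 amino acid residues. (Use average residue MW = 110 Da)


MW = n_residues * 110 Da
MW = 402 * 110
MW = 44220 Da

44220 Da


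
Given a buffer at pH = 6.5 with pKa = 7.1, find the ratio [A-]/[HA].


[A-]/[HA] = 10^(pH - pKa)
= 10^(6.5 - 7.1)
= 0.2512

0.2512


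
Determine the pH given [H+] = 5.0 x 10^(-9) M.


pH = -log10([H+])
pH = -log10(5.0 x 10^(-9))
pH = 8.301

8.301


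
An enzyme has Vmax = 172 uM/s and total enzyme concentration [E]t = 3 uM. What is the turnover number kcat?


kcat = Vmax / [E]t
kcat = 172 / 3
kcat = 57.3333 s^-1

57.3333 s^-1


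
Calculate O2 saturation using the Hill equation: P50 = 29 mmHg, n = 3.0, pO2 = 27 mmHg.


Y = pO2^n / (P50^n + pO2^n)
Y = 27^3.0 / (29^3.0 + 27^3.0)
Y = 44.66%

44.66%


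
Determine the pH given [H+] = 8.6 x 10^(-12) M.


pH = -log10([H+])
pH = -log10(8.6 x 10^(-12))
pH = 11.0655

11.0655


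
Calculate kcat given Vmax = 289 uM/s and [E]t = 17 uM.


kcat = Vmax / [E]t
kcat = 289 / 17
kcat = 17.0 s^-1

17.0 s^-1


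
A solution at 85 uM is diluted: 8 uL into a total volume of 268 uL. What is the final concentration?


C2 = C1 * V1 / V2
C2 = 85 * 8 / 268
C2 = 2.5373 uM

2.5373 uM


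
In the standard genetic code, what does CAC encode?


Standard genetic code lookup.
Codon CAC -> His

His


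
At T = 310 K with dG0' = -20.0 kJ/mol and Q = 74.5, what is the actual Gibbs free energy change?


dG = dG0' + RT * ln(Q) / 1000
dG = -20.0 + 8.314 * 310 * ln(74.5) / 1000
dG = -8.8896 kJ/mol

-8.8896 kJ/mol


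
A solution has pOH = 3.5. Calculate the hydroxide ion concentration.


[OH-] = 10^(-pOH)
[OH-] = 10^(-3.5)
[OH-] = 3.162e-04 M

3.162e-04 M


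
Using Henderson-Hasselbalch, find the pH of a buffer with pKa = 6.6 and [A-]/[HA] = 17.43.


pH = pKa + log10([A-]/[HA])
pH = 6.6 + log10(17.43)
pH = 7.8413

7.8413


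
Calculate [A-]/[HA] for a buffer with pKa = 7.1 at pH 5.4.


[A-]/[HA] = 10^(pH - pKa)
= 10^(5.4 - 7.1)
= 0.02

0.02


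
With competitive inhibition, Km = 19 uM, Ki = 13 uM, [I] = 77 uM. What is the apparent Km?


Km_app = Km * (1 + [I]/Ki)
Km_app = 19 * (1 + 77/13)
Km_app = 131.5385 uM

131.5385 uM


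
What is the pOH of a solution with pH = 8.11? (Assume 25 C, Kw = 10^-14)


pOH = 14 - pH
pOH = 14 - 8.11
pOH = 5.89

5.89


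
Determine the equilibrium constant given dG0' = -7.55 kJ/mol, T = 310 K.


Keq = exp(-dG0 * 1000 / (R * T))
Keq = exp(-(-7.55) * 1000 / (8.314 * 310))
Keq = 18.716

18.716


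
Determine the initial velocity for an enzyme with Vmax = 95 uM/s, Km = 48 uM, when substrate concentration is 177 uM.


v = Vmax * [S] / (Km + [S])
v = 95 * 177 / (48 + 177)
v = 74.7333 uM/s

74.7333 uM/s


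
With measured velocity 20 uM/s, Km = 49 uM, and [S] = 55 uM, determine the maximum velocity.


Vmax = v * (Km + [S]) / [S]
Vmax = 20 * (49 + 55) / 55
Vmax = 37.8182 uM/s

37.8182 uM/s


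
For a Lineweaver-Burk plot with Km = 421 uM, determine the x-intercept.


x-intercept = -1/Km
= -1/421
= -0.0024 1/uM

-0.0024 1/uM


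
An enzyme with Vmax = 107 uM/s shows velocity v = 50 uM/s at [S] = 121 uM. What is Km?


Km = [S] * (Vmax - v) / v
Km = 121 * (107 - 50) / 50
Km = 137.94 uM

137.94 uM


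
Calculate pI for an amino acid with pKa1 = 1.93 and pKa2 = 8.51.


pI = (pKa1 + pKa2) / 2
pI = (1.93 + 8.51) / 2
pI = 5.22

5.22


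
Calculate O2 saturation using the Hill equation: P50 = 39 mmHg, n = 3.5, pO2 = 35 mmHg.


Y = pO2^n / (P50^n + pO2^n)
Y = 35^3.5 / (39^3.5 + 35^3.5)
Y = 40.64%

40.64%


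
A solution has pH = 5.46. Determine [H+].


[H+] = 10^(-pH)
[H+] = 10^(-5.46)
[H+] = 3.467e-06 M

3.467e-06 M


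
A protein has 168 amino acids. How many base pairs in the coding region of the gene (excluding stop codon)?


Each amino acid = 1 codon = 3 bp
bp = 168 * 3 = 504 bp

504 bp


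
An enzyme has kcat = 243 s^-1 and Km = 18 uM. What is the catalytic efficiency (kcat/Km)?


Catalytic efficiency = kcat / Km
= 243 / 18
= 13.5 uM^-1*s^-1

13.5 uM^-1*s^-1


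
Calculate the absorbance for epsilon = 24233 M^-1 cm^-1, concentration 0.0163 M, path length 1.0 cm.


A = epsilon * c * l
A = 24233 * 0.0163 * 1.0
A = 394.9979

394.9979


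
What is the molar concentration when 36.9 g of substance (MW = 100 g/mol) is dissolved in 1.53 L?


C = (mass / MW) / volume
C = (36.9 / 100) / 1.53
C = 0.2412 M

0.2412 M


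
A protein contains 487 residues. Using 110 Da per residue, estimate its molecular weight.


MW = n_residues * 110 Da
MW = 487 * 110
MW = 53570 Da

53570 Da


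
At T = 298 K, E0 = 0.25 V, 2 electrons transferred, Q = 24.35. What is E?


E = E0 - (RT/nF) * ln(Q)
E = 0.25 - (8.314 * 298 / (2 * 96485)) * ln(24.35)
E = 0.209 V

0.209 V


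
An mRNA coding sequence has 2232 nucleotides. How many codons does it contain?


codons = nucleotides / 3
codons = 2232 / 3 = 744

744


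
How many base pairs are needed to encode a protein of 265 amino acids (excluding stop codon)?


Each amino acid = 1 codon = 3 bp
bp = 265 * 3 = 795 bp

795 bp


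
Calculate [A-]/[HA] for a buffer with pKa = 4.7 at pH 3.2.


[A-]/[HA] = 10^(pH - pKa)
= 10^(3.2 - 4.7)
= 0.0316

0.0316


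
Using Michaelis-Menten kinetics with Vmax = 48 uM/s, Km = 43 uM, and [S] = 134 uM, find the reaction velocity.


v = Vmax * [S] / (Km + [S])
v = 48 * 134 / (43 + 134)
v = 36.339 uM/s

36.339 uM/s


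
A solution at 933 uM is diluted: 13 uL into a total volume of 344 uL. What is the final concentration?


C2 = C1 * V1 / V2
C2 = 933 * 13 / 344
C2 = 35.2587 uM

35.2587 uM


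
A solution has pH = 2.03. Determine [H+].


[H+] = 10^(-pH)
[H+] = 10^(-2.03)
[H+] = 0.0093 M

0.0093 M


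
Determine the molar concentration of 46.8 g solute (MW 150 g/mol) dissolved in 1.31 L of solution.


C = (mass / MW) / volume
C = (46.8 / 150) / 1.31
C = 0.2382 M

0.2382 M


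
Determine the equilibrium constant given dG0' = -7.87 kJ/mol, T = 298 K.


Keq = exp(-dG0 * 1000 / (R * T))
Keq = exp(-(-7.87) * 1000 / (8.314 * 298))
Keq = 23.9627

23.9627


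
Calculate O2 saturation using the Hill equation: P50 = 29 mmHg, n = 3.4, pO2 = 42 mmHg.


Y = pO2^n / (P50^n + pO2^n)
Y = 42^3.4 / (29^3.4 + 42^3.4)
Y = 77.89%

77.89%


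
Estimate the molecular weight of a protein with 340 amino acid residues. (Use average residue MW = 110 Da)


MW = n_residues * 110 Da
MW = 340 * 110
MW = 37400 Da

37400 Da


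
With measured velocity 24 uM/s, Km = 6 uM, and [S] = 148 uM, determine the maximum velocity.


Vmax = v * (Km + [S]) / [S]
Vmax = 24 * (6 + 148) / 148
Vmax = 24.973 uM/s

24.973 uM/s


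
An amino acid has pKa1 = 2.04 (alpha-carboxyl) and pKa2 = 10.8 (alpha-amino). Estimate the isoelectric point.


pI = (pKa1 + pKa2) / 2
pI = (2.04 + 10.8) / 2
pI = 6.42

6.42


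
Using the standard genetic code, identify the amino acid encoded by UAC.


Standard genetic code lookup.
Codon UAC -> Tyr

Tyr


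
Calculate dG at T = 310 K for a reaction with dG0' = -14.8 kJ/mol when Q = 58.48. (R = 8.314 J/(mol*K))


dG = dG0' + RT * ln(Q) / 1000
dG = -14.8 + 8.314 * 310 * ln(58.48) / 1000
dG = -4.3136 kJ/mol

-4.3136 kJ/mol


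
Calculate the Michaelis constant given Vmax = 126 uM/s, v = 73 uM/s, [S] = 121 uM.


Km = [S] * (Vmax - v) / v
Km = 121 * (126 - 73) / 73
Km = 87.8493 uM

87.8493 uM


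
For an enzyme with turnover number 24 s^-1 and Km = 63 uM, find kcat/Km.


Catalytic efficiency = kcat / Km
= 24 / 63
= 0.381 uM^-1*s^-1

0.381 uM^-1*s^-1


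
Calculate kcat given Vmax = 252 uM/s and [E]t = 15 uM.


kcat = Vmax / [E]t
kcat = 252 / 15
kcat = 16.8 s^-1

16.8 s^-1


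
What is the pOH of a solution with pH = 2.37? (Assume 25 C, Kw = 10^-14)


pOH = 14 - pH
pOH = 14 - 2.37
pOH = 11.63

11.63


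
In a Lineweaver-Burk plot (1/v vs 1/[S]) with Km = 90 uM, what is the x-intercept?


x-intercept = -1/Km
= -1/90
= -0.0111 1/uM

-0.0111 1/uM


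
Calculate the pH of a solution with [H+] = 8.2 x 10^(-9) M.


pH = -log10([H+])
pH = -log10(8.2 x 10^(-9))
pH = 8.0862

8.0862


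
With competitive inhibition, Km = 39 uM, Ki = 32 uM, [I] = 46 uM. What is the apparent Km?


Km_app = Km * (1 + [I]/Ki)
Km_app = 39 * (1 + 46/32)
Km_app = 95.0625 uM

95.0625 uM


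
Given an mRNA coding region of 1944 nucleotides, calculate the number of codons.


codons = nucleotides / 3
codons = 1944 / 3 = 648

648


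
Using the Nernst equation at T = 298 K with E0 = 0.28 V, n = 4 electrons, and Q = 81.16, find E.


E = E0 - (RT/nF) * ln(Q)
E = 0.28 - (8.314 * 298 / (4 * 96485)) * ln(81.16)
E = 0.2518 V

0.2518 V


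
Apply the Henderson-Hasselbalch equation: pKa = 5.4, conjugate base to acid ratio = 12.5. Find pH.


pH = pKa + log10([A-]/[HA])
pH = 5.4 + log10(12.5)
pH = 6.4969

6.4969


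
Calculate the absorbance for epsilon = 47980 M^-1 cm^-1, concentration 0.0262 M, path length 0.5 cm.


A = epsilon * c * l
A = 47980 * 0.0262 * 0.5
A = 628.538

628.538


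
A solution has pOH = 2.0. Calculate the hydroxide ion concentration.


[OH-] = 10^(-pOH)
[OH-] = 10^(-2.0)
[OH-] = 0.01 M

0.01 M


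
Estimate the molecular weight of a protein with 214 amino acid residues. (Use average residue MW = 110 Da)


MW = n_residues * 110 Da
MW = 214 * 110
MW = 23540 Da

23540 Da


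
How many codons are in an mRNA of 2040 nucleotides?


codons = nucleotides / 3
codons = 2040 / 3 = 680

680


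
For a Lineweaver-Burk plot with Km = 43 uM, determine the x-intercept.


x-intercept = -1/Km
= -1/43
= -0.0233 1/uM

-0.0233 1/uM


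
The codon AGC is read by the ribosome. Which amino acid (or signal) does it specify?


Standard genetic code lookup.
Codon AGC -> Ser

Ser


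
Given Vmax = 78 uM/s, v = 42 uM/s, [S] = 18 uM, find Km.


Km = [S] * (Vmax - v) / v
Km = 18 * (78 - 42) / 42
Km = 15.4286 uM

15.4286 uM


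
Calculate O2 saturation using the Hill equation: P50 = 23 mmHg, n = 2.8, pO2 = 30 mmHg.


Y = pO2^n / (P50^n + pO2^n)
Y = 30^2.8 / (23^2.8 + 30^2.8)
Y = 67.79%

67.79%


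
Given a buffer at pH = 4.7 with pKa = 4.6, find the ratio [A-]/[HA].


[A-]/[HA] = 10^(pH - pKa)
= 10^(4.7 - 4.6)
= 1.2589

1.2589


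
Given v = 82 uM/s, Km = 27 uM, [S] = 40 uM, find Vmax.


Vmax = v * (Km + [S]) / [S]
Vmax = 82 * (27 + 40) / 40
Vmax = 137.35 uM/s

137.35 uM/s


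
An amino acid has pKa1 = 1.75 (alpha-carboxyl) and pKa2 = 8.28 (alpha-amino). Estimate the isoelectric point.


pI = (pKa1 + pKa2) / 2
pI = (1.75 + 8.28) / 2
pI = 5.015

5.015


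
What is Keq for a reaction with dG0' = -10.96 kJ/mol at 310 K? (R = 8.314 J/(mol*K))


Keq = exp(-dG0 * 1000 / (R * T))
Keq = exp(-(-10.96) * 1000 / (8.314 * 310))
Keq = 70.2771

70.2771


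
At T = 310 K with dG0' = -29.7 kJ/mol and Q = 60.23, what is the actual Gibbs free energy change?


dG = dG0' + RT * ln(Q) / 1000
dG = -29.7 + 8.314 * 310 * ln(60.23) / 1000
dG = -19.1376 kJ/mol

-19.1376 kJ/mol


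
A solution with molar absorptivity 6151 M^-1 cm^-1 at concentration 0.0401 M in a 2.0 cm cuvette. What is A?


A = epsilon * c * l
A = 6151 * 0.0401 * 2.0
A = 493.3102

493.3102


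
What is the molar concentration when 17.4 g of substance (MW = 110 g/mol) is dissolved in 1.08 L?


C = (mass / MW) / volume
C = (17.4 / 110) / 1.08
C = 0.1465 M

0.1465 M


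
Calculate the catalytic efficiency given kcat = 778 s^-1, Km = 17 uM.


Catalytic efficiency = kcat / Km
= 778 / 17
= 45.7647 uM^-1*s^-1

45.7647 uM^-1*s^-1


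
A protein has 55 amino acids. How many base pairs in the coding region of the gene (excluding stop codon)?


Each amino acid = 1 codon = 3 bp
bp = 55 * 3 = 165 bp

165 bp


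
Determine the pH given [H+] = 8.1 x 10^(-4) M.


pH = -log10([H+])
pH = -log10(8.1 x 10^(-4))
pH = 3.0915

3.0915


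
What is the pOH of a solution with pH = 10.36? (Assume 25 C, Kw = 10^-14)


pOH = 14 - pH
pOH = 14 - 10.36
pOH = 3.64

3.64


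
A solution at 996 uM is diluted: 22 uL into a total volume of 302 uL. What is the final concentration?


C2 = C1 * V1 / V2
C2 = 996 * 22 / 302
C2 = 72.5563 uM

72.5563 uM


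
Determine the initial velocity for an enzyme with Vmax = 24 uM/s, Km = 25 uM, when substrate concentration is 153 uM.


v = Vmax * [S] / (Km + [S])
v = 24 * 153 / (25 + 153)
v = 20.6292 uM/s

20.6292 uM/s


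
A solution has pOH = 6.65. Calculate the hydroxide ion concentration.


[OH-] = 10^(-pOH)
[OH-] = 10^(-6.65)
[OH-] = 2.239e-07 M

2.239e-07 M


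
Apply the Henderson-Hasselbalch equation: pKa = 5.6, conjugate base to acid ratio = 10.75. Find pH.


pH = pKa + log10([A-]/[HA])
pH = 5.6 + log10(10.75)
pH = 6.6314

6.6314


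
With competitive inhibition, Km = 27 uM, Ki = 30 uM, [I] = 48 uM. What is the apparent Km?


Km_app = Km * (1 + [I]/Ki)
Km_app = 27 * (1 + 48/30)
Km_app = 70.2 uM

70.2 uM


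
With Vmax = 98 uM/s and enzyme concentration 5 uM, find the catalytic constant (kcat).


kcat = Vmax / [E]t
kcat = 98 / 5
kcat = 19.6 s^-1

19.6 s^-1


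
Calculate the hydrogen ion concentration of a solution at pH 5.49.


[H+] = 10^(-pH)
[H+] = 10^(-5.49)
[H+] = 3.236e-06 M

3.236e-06 M


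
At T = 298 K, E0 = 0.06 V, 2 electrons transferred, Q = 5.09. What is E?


E = E0 - (RT/nF) * ln(Q)
E = 0.06 - (8.314 * 298 / (2 * 96485)) * ln(5.09)
E = 0.0391 V

0.0391 V


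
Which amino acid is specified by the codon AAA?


Standard genetic code lookup.
Codon AAA -> Lys

Lys


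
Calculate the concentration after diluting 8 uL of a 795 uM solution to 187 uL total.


C2 = C1 * V1 / V2
C2 = 795 * 8 / 187
C2 = 34.0107 uM

34.0107 uM


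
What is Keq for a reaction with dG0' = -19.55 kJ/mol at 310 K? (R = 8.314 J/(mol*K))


Keq = exp(-dG0 * 1000 / (R * T))
Keq = exp(-(-19.55) * 1000 / (8.314 * 310))
Keq = 1969.1159

1969.1159


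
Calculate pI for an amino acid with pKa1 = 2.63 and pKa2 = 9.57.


pI = (pKa1 + pKa2) / 2
pI = (2.63 + 9.57) / 2
pI = 6.1

6.1


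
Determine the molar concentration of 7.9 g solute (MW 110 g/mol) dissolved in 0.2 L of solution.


C = (mass / MW) / volume
C = (7.9 / 110) / 0.2
C = 0.3591 M

0.3591 M


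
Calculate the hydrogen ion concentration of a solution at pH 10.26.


[H+] = 10^(-pH)
[H+] = 10^(-10.26)
[H+] = 5.495e-11 M

5.495e-11 M


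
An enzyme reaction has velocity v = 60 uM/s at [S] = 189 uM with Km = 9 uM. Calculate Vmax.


Vmax = v * (Km + [S]) / [S]
Vmax = 60 * (9 + 189) / 189
Vmax = 62.8571 uM/s

62.8571 uM/s


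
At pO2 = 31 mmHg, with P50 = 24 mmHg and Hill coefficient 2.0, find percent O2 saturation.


Y = pO2^n / (P50^n + pO2^n)
Y = 31^2.0 / (24^2.0 + 31^2.0)
Y = 62.52%

62.52%


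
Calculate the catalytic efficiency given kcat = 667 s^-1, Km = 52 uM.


Catalytic efficiency = kcat / Km
= 667 / 52
= 12.8269 uM^-1*s^-1

12.8269 uM^-1*s^-1


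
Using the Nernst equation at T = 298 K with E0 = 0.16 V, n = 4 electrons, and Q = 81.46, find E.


E = E0 - (RT/nF) * ln(Q)
E = 0.16 - (8.314 * 298 / (4 * 96485)) * ln(81.46)
E = 0.1318 V

0.1318 V


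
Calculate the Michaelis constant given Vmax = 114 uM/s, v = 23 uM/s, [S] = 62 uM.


Km = [S] * (Vmax - v) / v
Km = 62 * (114 - 23) / 23
Km = 245.3043 uM

245.3043 uM


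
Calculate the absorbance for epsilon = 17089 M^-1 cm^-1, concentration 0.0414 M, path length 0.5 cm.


A = epsilon * c * l
A = 17089 * 0.0414 * 0.5
A = 353.7423

353.7423


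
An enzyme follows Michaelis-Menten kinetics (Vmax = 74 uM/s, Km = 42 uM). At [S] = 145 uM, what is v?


v = Vmax * [S] / (Km + [S])
v = 74 * 145 / (42 + 145)
v = 57.3797 uM/s

57.3797 uM/s


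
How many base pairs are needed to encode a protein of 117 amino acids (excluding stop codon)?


Each amino acid = 1 codon = 3 bp
bp = 117 * 3 = 351 bp

351 bp


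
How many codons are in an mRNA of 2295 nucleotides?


codons = nucleotides / 3
codons = 2295 / 3 = 765

765


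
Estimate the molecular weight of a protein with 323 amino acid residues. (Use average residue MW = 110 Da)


MW = n_residues * 110 Da
MW = 323 * 110
MW = 35530 Da

35530 Da


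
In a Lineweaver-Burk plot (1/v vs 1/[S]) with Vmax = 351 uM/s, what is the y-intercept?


y-intercept = 1/Vmax
= 1/351
= 0.0028 s/uM

0.0028 s/uM


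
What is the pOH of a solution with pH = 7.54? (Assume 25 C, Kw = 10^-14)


pOH = 14 - pH
pOH = 14 - 7.54
pOH = 6.46

6.46


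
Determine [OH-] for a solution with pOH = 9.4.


[OH-] = 10^(-pOH)
[OH-] = 10^(-9.4)
[OH-] = 3.981e-10 M

3.981e-10 M


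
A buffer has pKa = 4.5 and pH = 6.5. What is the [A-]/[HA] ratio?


[A-]/[HA] = 10^(pH - pKa)
= 10^(6.5 - 4.5)
= 100.0

100.0


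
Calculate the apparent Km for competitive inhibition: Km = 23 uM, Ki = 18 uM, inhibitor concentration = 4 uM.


Km_app = Km * (1 + [I]/Ki)
Km_app = 23 * (1 + 4/18)
Km_app = 28.1111 uM

28.1111 uM


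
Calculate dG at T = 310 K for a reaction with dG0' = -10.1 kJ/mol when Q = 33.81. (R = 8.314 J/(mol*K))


dG = dG0' + RT * ln(Q) / 1000
dG = -10.1 + 8.314 * 310 * ln(33.81) / 1000
dG = -1.0258 kJ/mol

-1.0258 kJ/mol


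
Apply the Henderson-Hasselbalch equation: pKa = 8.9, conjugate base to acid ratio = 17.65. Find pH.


pH = pKa + log10([A-]/[HA])
pH = 8.9 + log10(17.65)
pH = 10.1467

10.1467


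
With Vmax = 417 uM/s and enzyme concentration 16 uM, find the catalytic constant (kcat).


kcat = Vmax / [E]t
kcat = 417 / 16
kcat = 26.0625 s^-1

26.0625 s^-1


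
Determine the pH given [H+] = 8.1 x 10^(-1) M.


pH = -log10([H+])
pH = -log10(8.1 x 10^(-1))
pH = 0.0915

0.0915


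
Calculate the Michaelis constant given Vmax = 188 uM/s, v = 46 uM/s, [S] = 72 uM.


Km = [S] * (Vmax - v) / v
Km = 72 * (188 - 46) / 46
Km = 222.2609 uM

222.2609 uM


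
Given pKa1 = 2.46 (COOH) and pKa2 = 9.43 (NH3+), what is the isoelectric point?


pI = (pKa1 + pKa2) / 2
pI = (2.46 + 9.43) / 2
pI = 5.945

5.945


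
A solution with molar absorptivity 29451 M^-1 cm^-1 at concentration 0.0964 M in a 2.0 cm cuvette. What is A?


A = epsilon * c * l
A = 29451 * 0.0964 * 2.0
A = 5678.1528

5678.1528


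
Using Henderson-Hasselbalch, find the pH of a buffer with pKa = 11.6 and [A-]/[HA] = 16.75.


pH = pKa + log10([A-]/[HA])
pH = 11.6 + log10(16.75)
pH = 12.824

12.824


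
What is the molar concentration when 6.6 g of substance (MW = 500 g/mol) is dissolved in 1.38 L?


C = (mass / MW) / volume
C = (6.6 / 500) / 1.38
C = 0.0096 M

0.0096 M


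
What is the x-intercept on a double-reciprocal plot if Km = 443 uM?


x-intercept = -1/Km
= -1/443
= -0.0023 1/uM

-0.0023 1/uM


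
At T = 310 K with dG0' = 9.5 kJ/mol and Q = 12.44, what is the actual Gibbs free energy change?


dG = dG0' + RT * ln(Q) / 1000
dG = 9.5 + 8.314 * 310 * ln(12.44) / 1000
dG = 15.9973 kJ/mol

15.9973 kJ/mol


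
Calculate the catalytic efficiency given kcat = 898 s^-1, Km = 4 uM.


Catalytic efficiency = kcat / Km
= 898 / 4
= 224.5 uM^-1*s^-1

224.5 uM^-1*s^-1


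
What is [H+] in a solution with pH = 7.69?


[H+] = 10^(-pH)
[H+] = 10^(-7.69)
[H+] = 2.042e-08 M

2.042e-08 M


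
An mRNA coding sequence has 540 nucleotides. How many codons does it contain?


codons = nucleotides / 3
codons = 540 / 3 = 180

180


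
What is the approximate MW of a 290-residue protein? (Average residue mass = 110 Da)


MW = n_residues * 110 Da
MW = 290 * 110
MW = 31900 Da

31900 Da


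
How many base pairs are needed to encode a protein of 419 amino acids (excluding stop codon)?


Each amino acid = 1 codon = 3 bp
bp = 419 * 3 = 1257 bp

1257 bp


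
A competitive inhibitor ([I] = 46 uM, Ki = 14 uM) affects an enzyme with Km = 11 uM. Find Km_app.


Km_app = Km * (1 + [I]/Ki)
Km_app = 11 * (1 + 46/14)
Km_app = 47.1429 uM

47.1429 uM


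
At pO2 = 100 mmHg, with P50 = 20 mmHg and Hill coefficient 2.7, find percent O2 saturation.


Y = pO2^n / (P50^n + pO2^n)
Y = 100^2.7 / (20^2.7 + 100^2.7)
Y = 98.72%

98.72%


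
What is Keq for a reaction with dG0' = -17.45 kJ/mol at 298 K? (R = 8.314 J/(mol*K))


Keq = exp(-dG0 * 1000 / (R * T))
Keq = exp(-(-17.45) * 1000 / (8.314 * 298))
Keq = 1145.0297

1145.0297


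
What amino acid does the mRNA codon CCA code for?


Standard genetic code lookup.
Codon CCA -> Pro

Pro


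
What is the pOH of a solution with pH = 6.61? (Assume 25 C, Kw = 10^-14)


pOH = 14 - pH
pOH = 14 - 6.61
pOH = 7.39

7.39


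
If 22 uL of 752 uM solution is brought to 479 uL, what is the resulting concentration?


C2 = C1 * V1 / V2
C2 = 752 * 22 / 479
C2 = 34.5386 uM

34.5386 uM


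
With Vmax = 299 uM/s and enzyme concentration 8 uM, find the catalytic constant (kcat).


kcat = Vmax / [E]t
kcat = 299 / 8
kcat = 37.375 s^-1

37.375 s^-1


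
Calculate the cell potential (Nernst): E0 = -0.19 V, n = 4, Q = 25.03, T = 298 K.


E = E0 - (RT/nF) * ln(Q)
E = -0.19 - (8.314 * 298 / (4 * 96485)) * ln(25.03)
E = -0.2107 V

-0.2107 V


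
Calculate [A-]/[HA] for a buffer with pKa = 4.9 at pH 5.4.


[A-]/[HA] = 10^(pH - pKa)
= 10^(5.4 - 4.9)
= 3.1623

3.1623


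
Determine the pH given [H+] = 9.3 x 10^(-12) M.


pH = -log10([H+])
pH = -log10(9.3 x 10^(-12))
pH = 11.0315

11.0315


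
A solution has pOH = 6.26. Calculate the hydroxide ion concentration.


[OH-] = 10^(-pOH)
[OH-] = 10^(-6.26)
[OH-] = 5.495e-07 M

5.495e-07 M


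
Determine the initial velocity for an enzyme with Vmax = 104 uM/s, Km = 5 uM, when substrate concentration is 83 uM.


v = Vmax * [S] / (Km + [S])
v = 104 * 83 / (5 + 83)
v = 98.0909 uM/s

98.0909 uM/s


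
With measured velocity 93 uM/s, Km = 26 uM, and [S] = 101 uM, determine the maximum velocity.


Vmax = v * (Km + [S]) / [S]
Vmax = 93 * (26 + 101) / 101
Vmax = 116.9406 uM/s

116.9406 uM/s


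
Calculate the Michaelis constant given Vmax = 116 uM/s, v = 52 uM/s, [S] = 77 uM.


Km = [S] * (Vmax - v) / v
Km = 77 * (116 - 52) / 52
Km = 94.7692 uM

94.7692 uM


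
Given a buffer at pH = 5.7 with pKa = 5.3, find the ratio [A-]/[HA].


[A-]/[HA] = 10^(pH - pKa)
= 10^(5.7 - 5.3)
= 2.5119

2.5119


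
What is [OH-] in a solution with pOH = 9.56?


[OH-] = 10^(-pOH)
[OH-] = 10^(-9.56)
[OH-] = 2.754e-10 M

2.754e-10 M


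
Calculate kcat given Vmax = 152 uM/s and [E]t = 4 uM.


kcat = Vmax / [E]t
kcat = 152 / 4
kcat = 38.0 s^-1

38.0 s^-1


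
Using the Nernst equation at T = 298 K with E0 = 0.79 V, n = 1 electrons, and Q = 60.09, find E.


E = E0 - (RT/nF) * ln(Q)
E = 0.79 - (8.314 * 298 / (1 * 96485)) * ln(60.09)
E = 0.6848 V

0.6848 V


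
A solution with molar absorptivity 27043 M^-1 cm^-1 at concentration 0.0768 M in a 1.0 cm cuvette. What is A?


A = epsilon * c * l
A = 27043 * 0.0768 * 1.0
A = 2076.9024

2076.9024


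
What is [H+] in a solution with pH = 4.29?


[H+] = 10^(-pH)
[H+] = 10^(-4.29)
[H+] = 5.129e-05 M

5.129e-05 M


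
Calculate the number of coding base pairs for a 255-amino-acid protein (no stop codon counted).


Each amino acid = 1 codon = 3 bp
bp = 255 * 3 = 765 bp

765 bp


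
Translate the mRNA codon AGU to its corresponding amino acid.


Standard genetic code lookup.
Codon AGU -> Ser

Ser


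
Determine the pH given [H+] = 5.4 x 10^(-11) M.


pH = -log10([H+])
pH = -log10(5.4 x 10^(-11))
pH = 10.2676

10.2676


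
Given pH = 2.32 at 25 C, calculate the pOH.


pOH = 14 - pH
pOH = 14 - 2.32
pOH = 11.68

11.68


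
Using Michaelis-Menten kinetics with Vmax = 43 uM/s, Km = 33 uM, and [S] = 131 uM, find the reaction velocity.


v = Vmax * [S] / (Km + [S])
v = 43 * 131 / (33 + 131)
v = 34.3476 uM/s

34.3476 uM/s


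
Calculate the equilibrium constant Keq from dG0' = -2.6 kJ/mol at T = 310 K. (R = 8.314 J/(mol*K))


Keq = exp(-dG0 * 1000 / (R * T))
Keq = exp(-(-2.6) * 1000 / (8.314 * 310))
Keq = 2.7423

2.7423


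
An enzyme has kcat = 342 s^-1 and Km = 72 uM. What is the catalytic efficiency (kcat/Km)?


Catalytic efficiency = kcat / Km
= 342 / 72
= 4.75 uM^-1*s^-1

4.75 uM^-1*s^-1


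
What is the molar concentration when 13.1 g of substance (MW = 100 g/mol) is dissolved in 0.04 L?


C = (mass / MW) / volume
C = (13.1 / 100) / 0.04
C = 3.275 M

3.275 M


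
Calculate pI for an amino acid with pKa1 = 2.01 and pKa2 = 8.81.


pI = (pKa1 + pKa2) / 2
pI = (2.01 + 8.81) / 2
pI = 5.41

5.41


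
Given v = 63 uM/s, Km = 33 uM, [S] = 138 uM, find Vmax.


Vmax = v * (Km + [S]) / [S]
Vmax = 63 * (33 + 138) / 138
Vmax = 78.0652 uM/s

78.0652 uM/s


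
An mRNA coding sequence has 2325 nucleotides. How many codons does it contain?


codons = nucleotides / 3
codons = 2325 / 3 = 775

775


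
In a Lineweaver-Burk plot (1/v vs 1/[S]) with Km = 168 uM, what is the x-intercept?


x-intercept = -1/Km
= -1/168
= -0.006 1/uM

-0.006 1/uM


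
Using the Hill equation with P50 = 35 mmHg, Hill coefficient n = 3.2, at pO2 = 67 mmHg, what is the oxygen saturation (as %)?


Y = pO2^n / (P50^n + pO2^n)
Y = 67^3.2 / (35^3.2 + 67^3.2)
Y = 88.87%

88.87%


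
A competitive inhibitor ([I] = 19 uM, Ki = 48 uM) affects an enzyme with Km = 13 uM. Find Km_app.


Km_app = Km * (1 + [I]/Ki)
Km_app = 13 * (1 + 19/48)
Km_app = 18.1458 uM

18.1458 uM


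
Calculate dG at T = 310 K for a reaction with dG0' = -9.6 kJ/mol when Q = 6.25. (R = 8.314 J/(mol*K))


dG = dG0' + RT * ln(Q) / 1000
dG = -9.6 + 8.314 * 310 * ln(6.25) / 1000
dG = -4.8768 kJ/mol

-4.8768 kJ/mol


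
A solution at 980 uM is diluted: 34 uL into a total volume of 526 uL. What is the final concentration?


C2 = C1 * V1 / V2
C2 = 980 * 34 / 526
C2 = 63.346 uM

63.346 uM


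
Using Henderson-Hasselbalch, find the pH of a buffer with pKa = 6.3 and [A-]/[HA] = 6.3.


pH = pKa + log10([A-]/[HA])
pH = 6.3 + log10(6.3)
pH = 7.0993

7.0993


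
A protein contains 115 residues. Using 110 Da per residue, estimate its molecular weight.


MW = n_residues * 110 Da
MW = 115 * 110
MW = 12650 Da

12650 Da


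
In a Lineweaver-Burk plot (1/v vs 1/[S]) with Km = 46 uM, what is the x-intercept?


x-intercept = -1/Km
= -1/46
= -0.0217 1/uM

-0.0217 1/uM


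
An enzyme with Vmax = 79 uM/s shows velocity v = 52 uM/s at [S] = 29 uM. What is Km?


Km = [S] * (Vmax - v) / v
Km = 29 * (79 - 52) / 52
Km = 15.0577 uM

15.0577 uM


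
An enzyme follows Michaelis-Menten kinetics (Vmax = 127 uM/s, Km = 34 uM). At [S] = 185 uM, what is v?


v = Vmax * [S] / (Km + [S])
v = 127 * 185 / (34 + 185)
v = 107.2831 uM/s

107.2831 uM/s


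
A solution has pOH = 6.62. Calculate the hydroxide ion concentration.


[OH-] = 10^(-pOH)
[OH-] = 10^(-6.62)
[OH-] = 2.399e-07 M

2.399e-07 M


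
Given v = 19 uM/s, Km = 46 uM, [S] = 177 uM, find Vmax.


Vmax = v * (Km + [S]) / [S]
Vmax = 19 * (46 + 177) / 177
Vmax = 23.9379 uM/s

23.9379 uM/s


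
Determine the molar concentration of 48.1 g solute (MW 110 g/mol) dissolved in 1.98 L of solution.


C = (mass / MW) / volume
C = (48.1 / 110) / 1.98
C = 0.2208 M

0.2208 M


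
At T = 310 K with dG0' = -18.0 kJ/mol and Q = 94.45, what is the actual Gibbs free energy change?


dG = dG0' + RT * ln(Q) / 1000
dG = -18.0 + 8.314 * 310 * ln(94.45) / 1000
dG = -6.2781 kJ/mol

-6.2781 kJ/mol


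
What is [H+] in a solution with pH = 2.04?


[H+] = 10^(-pH)
[H+] = 10^(-2.04)
[H+] = 0.0091 M

0.0091 M


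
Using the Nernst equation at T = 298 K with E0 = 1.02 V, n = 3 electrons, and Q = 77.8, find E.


E = E0 - (RT/nF) * ln(Q)
E = 1.02 - (8.314 * 298 / (3 * 96485)) * ln(77.8)
E = 0.9827 V

0.9827 V


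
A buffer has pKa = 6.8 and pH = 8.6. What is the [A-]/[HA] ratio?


[A-]/[HA] = 10^(pH - pKa)
= 10^(8.6 - 6.8)
= 63.0957

63.0957


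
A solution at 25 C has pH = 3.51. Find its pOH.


pOH = 14 - pH
pOH = 14 - 3.51
pOH = 10.49

10.49


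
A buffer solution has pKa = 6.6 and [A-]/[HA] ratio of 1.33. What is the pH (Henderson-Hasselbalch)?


pH = pKa + log10([A-]/[HA])
pH = 6.6 + log10(1.33)
pH = 6.7239

6.7239


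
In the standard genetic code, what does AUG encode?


Standard genetic code lookup.
Codon AUG -> Met (start)

Met (start)


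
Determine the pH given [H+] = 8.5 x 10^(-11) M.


pH = -log10([H+])
pH = -log10(8.5 x 10^(-11))
pH = 10.0706

10.0706


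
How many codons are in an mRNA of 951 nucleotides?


codons = nucleotides / 3
codons = 951 / 3 = 317

317


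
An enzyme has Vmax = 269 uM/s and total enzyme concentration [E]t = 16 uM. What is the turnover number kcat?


kcat = Vmax / [E]t
kcat = 269 / 16
kcat = 16.8125 s^-1

16.8125 s^-1


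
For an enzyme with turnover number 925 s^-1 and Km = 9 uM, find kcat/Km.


Catalytic efficiency = kcat / Km
= 925 / 9
= 102.7778 uM^-1*s^-1

102.7778 uM^-1*s^-1


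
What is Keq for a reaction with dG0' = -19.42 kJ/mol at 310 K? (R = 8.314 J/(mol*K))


Keq = exp(-dG0 * 1000 / (R * T))
Keq = exp(-(-19.42) * 1000 / (8.314 * 310))
Keq = 1872.2577

1872.2577


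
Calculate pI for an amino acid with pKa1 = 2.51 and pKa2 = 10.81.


pI = (pKa1 + pKa2) / 2
pI = (2.51 + 10.81) / 2
pI = 6.66

6.66


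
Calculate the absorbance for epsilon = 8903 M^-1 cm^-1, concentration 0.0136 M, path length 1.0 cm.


A = epsilon * c * l
A = 8903 * 0.0136 * 1.0
A = 121.0808

121.0808


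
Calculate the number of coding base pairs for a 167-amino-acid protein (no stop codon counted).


Each amino acid = 1 codon = 3 bp
bp = 167 * 3 = 501 bp

501 bp


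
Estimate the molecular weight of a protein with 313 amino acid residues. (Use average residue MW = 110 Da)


MW = n_residues * 110 Da
MW = 313 * 110
MW = 34430 Da

34430 Da


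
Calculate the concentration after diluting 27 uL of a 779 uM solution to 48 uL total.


C2 = C1 * V1 / V2
C2 = 779 * 27 / 48
C2 = 438.1875 uM

438.1875 uM


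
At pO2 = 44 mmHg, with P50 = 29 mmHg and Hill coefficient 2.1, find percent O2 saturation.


Y = pO2^n / (P50^n + pO2^n)
Y = 44^2.1 / (29^2.1 + 44^2.1)
Y = 70.59%

70.59%


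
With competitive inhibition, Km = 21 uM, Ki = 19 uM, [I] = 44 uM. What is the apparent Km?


Km_app = Km * (1 + [I]/Ki)
Km_app = 21 * (1 + 44/19)
Km_app = 69.6316 uM

69.6316 uM


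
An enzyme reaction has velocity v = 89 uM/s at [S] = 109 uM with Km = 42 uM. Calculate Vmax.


Vmax = v * (Km + [S]) / [S]
Vmax = 89 * (42 + 109) / 109
Vmax = 123.2936 uM/s

123.2936 uM/s


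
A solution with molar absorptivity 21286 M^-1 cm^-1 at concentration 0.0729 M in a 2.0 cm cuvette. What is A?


A = epsilon * c * l
A = 21286 * 0.0729 * 2.0
A = 3103.4988

3103.4988


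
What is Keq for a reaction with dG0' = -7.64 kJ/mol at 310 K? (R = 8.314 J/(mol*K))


Keq = exp(-dG0 * 1000 / (R * T))
Keq = exp(-(-7.64) * 1000 / (8.314 * 310))
Keq = 19.3811

19.3811


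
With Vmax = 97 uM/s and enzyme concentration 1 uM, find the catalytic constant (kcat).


kcat = Vmax / [E]t
kcat = 97 / 1
kcat = 97.0 s^-1

97.0 s^-1


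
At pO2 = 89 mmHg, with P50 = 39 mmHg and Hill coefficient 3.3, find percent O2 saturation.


Y = pO2^n / (P50^n + pO2^n)
Y = 89^3.3 / (39^3.3 + 89^3.3)
Y = 93.84%

93.84%


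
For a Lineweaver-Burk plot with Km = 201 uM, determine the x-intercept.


x-intercept = -1/Km
= -1/201
= -0.005 1/uM

-0.005 1/uM


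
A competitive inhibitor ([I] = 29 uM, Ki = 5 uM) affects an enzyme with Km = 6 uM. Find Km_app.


Km_app = Km * (1 + [I]/Ki)
Km_app = 6 * (1 + 29/5)
Km_app = 40.8 uM

40.8 uM


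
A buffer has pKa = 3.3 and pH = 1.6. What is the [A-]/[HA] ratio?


[A-]/[HA] = 10^(pH - pKa)
= 10^(1.6 - 3.3)
= 0.02

0.02


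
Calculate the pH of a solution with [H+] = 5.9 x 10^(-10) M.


pH = -log10([H+])
pH = -log10(5.9 x 10^(-10))
pH = 9.2291

9.2291


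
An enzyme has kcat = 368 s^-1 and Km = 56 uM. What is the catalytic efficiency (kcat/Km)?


Catalytic efficiency = kcat / Km
= 368 / 56
= 6.5714 uM^-1*s^-1

6.5714 uM^-1*s^-1


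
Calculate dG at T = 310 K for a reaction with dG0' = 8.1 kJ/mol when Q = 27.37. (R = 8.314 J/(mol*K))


dG = dG0' + RT * ln(Q) / 1000
dG = 8.1 + 8.314 * 310 * ln(27.37) / 1000
dG = 16.6296 kJ/mol

16.6296 kJ/mol


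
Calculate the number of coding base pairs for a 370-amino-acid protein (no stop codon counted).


Each amino acid = 1 codon = 3 bp
bp = 370 * 3 = 1110 bp

1110 bp


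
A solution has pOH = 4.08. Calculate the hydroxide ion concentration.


[OH-] = 10^(-pOH)
[OH-] = 10^(-4.08)
[OH-] = 8.318e-05 M

8.318e-05 M


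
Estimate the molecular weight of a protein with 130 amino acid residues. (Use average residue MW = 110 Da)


MW = n_residues * 110 Da
MW = 130 * 110
MW = 14300 Da

14300 Da


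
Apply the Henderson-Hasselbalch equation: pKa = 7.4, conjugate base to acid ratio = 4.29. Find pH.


pH = pKa + log10([A-]/[HA])
pH = 7.4 + log10(4.29)
pH = 8.0325

8.0325


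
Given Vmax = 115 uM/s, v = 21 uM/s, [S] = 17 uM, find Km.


Km = [S] * (Vmax - v) / v
Km = 17 * (115 - 21) / 21
Km = 76.0952 uM

76.0952 uM


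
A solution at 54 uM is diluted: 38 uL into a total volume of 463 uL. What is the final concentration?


C2 = C1 * V1 / V2
C2 = 54 * 38 / 463
C2 = 4.432 uM

4.432 uM


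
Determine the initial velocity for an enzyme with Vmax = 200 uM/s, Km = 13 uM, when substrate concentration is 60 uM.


v = Vmax * [S] / (Km + [S])
v = 200 * 60 / (13 + 60)
v = 164.3836 uM/s

164.3836 uM/s


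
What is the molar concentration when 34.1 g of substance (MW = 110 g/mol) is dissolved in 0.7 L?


C = (mass / MW) / volume
C = (34.1 / 110) / 0.7
C = 0.4429 M

0.4429 M


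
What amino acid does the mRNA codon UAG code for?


Standard genetic code lookup.
Codon UAG -> Stop

Stop


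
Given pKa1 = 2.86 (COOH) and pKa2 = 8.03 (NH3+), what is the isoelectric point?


pI = (pKa1 + pKa2) / 2
pI = (2.86 + 8.03) / 2
pI = 5.445

5.445


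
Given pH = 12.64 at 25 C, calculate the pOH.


pOH = 14 - pH
pOH = 14 - 12.64
pOH = 1.36

1.36


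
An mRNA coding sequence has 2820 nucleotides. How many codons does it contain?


codons = nucleotides / 3
codons = 2820 / 3 = 940

940


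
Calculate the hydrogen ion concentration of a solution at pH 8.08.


[H+] = 10^(-pH)
[H+] = 10^(-8.08)
[H+] = 8.318e-09 M

8.318e-09 M


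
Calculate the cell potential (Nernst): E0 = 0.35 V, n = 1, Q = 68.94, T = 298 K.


E = E0 - (RT/nF) * ln(Q)
E = 0.35 - (8.314 * 298 / (1 * 96485)) * ln(68.94)
E = 0.2413 V

0.2413 V


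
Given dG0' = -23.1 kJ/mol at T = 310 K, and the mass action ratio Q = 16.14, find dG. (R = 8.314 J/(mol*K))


dG = dG0' + RT * ln(Q) / 1000
dG = -23.1 + 8.314 * 310 * ln(16.14) / 1000
dG = -15.9316 kJ/mol

-15.9316 kJ/mol


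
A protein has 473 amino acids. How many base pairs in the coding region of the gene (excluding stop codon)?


Each amino acid = 1 codon = 3 bp
bp = 473 * 3 = 1419 bp

1419 bp


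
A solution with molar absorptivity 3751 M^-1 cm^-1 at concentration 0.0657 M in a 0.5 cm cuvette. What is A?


A = epsilon * c * l
A = 3751 * 0.0657 * 0.5
A = 123.2203

123.2203


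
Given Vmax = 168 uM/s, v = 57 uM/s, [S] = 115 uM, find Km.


Km = [S] * (Vmax - v) / v
Km = 115 * (168 - 57) / 57
Km = 223.9474 uM

223.9474 uM


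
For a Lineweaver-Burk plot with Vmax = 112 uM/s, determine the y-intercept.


y-intercept = 1/Vmax
= 1/112
= 0.0089 s/uM

0.0089 s/uM


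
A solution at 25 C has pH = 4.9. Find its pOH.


pOH = 14 - pH
pOH = 14 - 4.9
pOH = 9.1

9.1


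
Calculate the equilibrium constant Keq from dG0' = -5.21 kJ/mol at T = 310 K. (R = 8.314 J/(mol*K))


Keq = exp(-dG0 * 1000 / (R * T))
Keq = exp(-(-5.21) * 1000 / (8.314 * 310))
Keq = 7.5494

7.5494


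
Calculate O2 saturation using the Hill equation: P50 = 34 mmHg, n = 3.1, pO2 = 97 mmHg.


Y = pO2^n / (P50^n + pO2^n)
Y = 97^3.1 / (34^3.1 + 97^3.1)
Y = 96.27%

96.27%


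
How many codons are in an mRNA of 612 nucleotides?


codons = nucleotides / 3
codons = 612 / 3 = 204

204


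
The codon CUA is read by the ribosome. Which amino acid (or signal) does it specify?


Standard genetic code lookup.
Codon CUA -> Leu

Leu


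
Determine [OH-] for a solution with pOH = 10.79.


[OH-] = 10^(-pOH)
[OH-] = 10^(-10.79)
[OH-] = 1.622e-11 M

1.622e-11 M


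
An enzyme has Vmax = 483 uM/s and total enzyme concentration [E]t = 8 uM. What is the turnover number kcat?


kcat = Vmax / [E]t
kcat = 483 / 8
kcat = 60.375 s^-1

60.375 s^-1


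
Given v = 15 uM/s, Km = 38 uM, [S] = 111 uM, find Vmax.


Vmax = v * (Km + [S]) / [S]
Vmax = 15 * (38 + 111) / 111
Vmax = 20.1351 uM/s

20.1351 uM/s


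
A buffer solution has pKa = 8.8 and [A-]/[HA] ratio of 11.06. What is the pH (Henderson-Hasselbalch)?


pH = pKa + log10([A-]/[HA])
pH = 8.8 + log10(11.06)
pH = 9.8438

9.8438


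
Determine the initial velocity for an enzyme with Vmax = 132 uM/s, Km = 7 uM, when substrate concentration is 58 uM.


v = Vmax * [S] / (Km + [S])
v = 132 * 58 / (7 + 58)
v = 117.7846 uM/s

117.7846 uM/s


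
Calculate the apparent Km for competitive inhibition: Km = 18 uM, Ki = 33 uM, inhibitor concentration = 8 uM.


Km_app = Km * (1 + [I]/Ki)
Km_app = 18 * (1 + 8/33)
Km_app = 22.3636 uM

22.3636 uM
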